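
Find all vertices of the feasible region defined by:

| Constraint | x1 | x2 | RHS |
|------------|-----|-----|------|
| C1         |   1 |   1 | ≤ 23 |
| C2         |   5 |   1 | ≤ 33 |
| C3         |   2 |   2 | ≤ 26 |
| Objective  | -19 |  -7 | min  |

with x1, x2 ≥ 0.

(0, 0), (6.6, 0), (5, 8), (0, 13)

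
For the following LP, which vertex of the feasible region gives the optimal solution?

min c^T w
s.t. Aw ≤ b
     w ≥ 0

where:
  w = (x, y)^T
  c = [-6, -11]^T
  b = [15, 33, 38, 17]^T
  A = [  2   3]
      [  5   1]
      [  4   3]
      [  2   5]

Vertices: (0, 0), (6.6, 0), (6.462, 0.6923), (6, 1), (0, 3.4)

Evaluate the objective at each vertex of the feasible region:
  z(0, 0) = 0
  z(6.6, 0) = -39.6
  z(6.462, 0.6923) = -46.38
  z(6, 1) = -47  ←
  z(0, 3.4) = -37.4
The minimum is at x = 6, y = 1.

(6, 1)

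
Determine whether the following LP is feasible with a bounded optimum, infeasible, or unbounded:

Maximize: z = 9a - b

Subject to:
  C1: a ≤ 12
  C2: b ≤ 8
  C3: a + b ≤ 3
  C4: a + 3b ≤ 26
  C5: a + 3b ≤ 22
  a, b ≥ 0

Feasible with a bounded optimal solution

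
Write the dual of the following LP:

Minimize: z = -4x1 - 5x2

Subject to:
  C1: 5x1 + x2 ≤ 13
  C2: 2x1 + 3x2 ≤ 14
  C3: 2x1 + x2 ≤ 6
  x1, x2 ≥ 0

Primal min cᵀx s.t. Ax ≤ b, x ≥ 0  →  Dual max −bᵀy s.t. Aᵀy ≥ −c, y ≥ 0.

Maximize: z = -13y1 - 14y2 - 6y3

Subject to:
  5y1 + 2y2 + 2y3 ≥ 4
  y1 + 3y2 + y3 ≥ 5
  y1, y2, y3 ≥ 0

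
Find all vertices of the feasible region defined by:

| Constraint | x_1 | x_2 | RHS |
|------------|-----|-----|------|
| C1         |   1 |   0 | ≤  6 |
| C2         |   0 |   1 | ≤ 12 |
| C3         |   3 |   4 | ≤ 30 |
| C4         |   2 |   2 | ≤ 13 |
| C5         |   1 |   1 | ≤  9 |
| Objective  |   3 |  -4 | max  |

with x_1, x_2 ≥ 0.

(0, 0), (6, 0), (6, 0.5), (0, 6.5)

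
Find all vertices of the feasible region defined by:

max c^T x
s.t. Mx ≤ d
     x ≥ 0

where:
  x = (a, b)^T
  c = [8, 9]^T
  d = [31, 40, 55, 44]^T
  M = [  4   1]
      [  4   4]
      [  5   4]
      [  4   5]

(0, 0), (7.75, 0), (7, 3), (6, 4), (0, 8.8)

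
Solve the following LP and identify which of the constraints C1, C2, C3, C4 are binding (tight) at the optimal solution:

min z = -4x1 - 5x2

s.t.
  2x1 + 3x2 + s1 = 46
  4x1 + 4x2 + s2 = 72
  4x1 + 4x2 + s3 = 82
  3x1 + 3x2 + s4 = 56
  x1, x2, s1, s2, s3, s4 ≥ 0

At x1 = 8, x2 = 10, compute slack b - a·x for each constraint:
  C1: 46 − 46 = 0  (binding)
  C2: 72 − 72 = 0  (binding)
  C3: 82 − 72 = 10  (slack)
  C4: 56 − 54 = 2  (slack)

Optimal: x1 = 8, x2 = 10
Binding: C1, C2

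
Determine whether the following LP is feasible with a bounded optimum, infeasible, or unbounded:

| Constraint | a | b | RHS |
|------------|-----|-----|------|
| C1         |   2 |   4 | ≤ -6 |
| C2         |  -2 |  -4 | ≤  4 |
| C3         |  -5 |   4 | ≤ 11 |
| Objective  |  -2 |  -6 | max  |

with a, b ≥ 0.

Infeasible (no feasible solution exists)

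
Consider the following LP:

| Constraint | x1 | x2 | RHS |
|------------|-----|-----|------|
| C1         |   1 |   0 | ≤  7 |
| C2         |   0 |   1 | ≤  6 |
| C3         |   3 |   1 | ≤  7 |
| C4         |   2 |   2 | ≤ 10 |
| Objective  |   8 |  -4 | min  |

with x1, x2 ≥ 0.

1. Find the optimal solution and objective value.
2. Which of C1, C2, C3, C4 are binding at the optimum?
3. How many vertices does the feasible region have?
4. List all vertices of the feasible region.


1. x1 = 0, x2 = 5, z = -20
2. C4
3. 4
4. (0, 0), (2.333, 0), (1, 4), (0, 5)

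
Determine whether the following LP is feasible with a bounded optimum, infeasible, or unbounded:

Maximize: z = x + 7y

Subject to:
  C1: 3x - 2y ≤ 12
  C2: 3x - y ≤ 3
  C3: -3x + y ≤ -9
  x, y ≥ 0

Infeasible (no feasible solution exists)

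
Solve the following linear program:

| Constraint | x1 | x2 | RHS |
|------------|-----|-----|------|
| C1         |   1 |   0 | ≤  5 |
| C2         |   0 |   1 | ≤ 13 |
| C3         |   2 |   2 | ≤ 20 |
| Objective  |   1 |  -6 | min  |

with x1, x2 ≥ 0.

Evaluate the objective at each vertex of the feasible region:
  z(0, 0) = 0
  z(5, 0) = 5
  z(5, 5) = -25
  z(0, 10) = -60  ←
The minimum is at x1 = 0, x2 = 10.

x1 = 0, x2 = 10, z = -60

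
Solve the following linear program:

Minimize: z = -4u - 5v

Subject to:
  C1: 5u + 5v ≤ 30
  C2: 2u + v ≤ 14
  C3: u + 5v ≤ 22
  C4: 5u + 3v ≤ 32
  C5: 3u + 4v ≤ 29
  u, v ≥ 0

Evaluate the objective at each vertex of the feasible region:
  z(0, 0) = 0
  z(6, 0) = -24
  z(2, 4) = -28  ←
  z(0, 4.4) = -22
The minimum is at u = 2, v = 4.

u = 2, v = 4, z = -28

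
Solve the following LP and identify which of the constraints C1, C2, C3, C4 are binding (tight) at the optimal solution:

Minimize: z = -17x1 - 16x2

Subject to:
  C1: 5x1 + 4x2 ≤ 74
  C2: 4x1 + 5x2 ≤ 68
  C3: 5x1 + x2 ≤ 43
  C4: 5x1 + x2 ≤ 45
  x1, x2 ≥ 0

At x1 = 7, x2 = 8, compute slack b - a·x for each constraint:
  C1: 74 − 67 = 7  (slack)
  C2: 68 − 68 = 0  (binding)
  C3: 43 − 43 = 0  (binding)
  C4: 45 − 43 = 2  (slack)

Optimal: x1 = 7, x2 = 8
Binding: C2, C3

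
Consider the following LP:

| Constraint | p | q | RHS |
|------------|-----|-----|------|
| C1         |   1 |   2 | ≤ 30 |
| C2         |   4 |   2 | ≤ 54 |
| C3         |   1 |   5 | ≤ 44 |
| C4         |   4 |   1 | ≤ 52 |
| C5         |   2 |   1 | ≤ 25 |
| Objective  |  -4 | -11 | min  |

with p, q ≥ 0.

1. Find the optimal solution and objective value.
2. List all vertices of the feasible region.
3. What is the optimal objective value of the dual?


1. p = 9, q = 7, z = -113
2. (0, 0), (12.5, 0), (9, 7), (0, 8.8)
3. -113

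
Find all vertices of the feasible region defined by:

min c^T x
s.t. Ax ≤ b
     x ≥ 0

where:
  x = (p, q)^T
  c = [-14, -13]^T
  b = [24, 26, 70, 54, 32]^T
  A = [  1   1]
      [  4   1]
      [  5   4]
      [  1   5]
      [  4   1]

(0, 0), (6.5, 0), (4, 10), (0, 10.8)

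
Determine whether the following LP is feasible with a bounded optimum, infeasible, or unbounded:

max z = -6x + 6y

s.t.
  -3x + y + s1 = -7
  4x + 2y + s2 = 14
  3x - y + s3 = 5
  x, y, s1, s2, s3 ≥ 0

Infeasible (no feasible solution exists)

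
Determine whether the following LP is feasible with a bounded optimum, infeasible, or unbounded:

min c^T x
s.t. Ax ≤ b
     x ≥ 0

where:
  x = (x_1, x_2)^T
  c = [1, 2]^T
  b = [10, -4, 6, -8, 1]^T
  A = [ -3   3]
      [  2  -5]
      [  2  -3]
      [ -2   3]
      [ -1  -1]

Infeasible (no feasible solution exists)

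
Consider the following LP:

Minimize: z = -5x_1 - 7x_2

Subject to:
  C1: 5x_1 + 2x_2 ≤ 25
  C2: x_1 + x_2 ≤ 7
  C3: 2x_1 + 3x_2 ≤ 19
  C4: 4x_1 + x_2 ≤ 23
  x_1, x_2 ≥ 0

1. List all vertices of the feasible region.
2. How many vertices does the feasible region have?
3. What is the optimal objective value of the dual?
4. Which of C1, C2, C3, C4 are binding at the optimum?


1. (0, 0), (5, 0), (3.667, 3.333), (2, 5), (0, 6.333)
2. 5
3. -45
4. C2, C3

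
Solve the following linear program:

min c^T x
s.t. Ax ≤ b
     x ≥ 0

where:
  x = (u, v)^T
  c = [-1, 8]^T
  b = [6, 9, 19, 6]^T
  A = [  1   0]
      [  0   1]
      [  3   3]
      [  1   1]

Evaluate the objective at each vertex of the feasible region:
  z(0, 0) = 0
  z(6, 0) = -6  ←
  z(0, 6) = 48
The minimum is at u = 6, v = 0.

u = 6, v = 0, z = -6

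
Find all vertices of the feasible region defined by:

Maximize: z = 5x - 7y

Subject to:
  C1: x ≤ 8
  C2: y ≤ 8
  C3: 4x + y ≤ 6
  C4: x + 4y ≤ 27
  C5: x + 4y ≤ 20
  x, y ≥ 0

(0, 0), (1.5, 0), (0.2667, 4.933), (0, 5)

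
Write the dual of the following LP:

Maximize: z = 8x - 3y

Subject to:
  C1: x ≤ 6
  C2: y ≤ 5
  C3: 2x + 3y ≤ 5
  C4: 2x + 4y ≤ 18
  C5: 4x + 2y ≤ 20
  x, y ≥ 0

Primal max cᵀx s.t. Ax ≤ b, x ≥ 0  →  Dual min bᵀy s.t. Aᵀy ≥ c, y ≥ 0.

Minimize: z = 6y1 + 5y2 + 5y3 + 18y4 + 20y5

Subject to:
  y1 + 2y3 + 2y4 + 4y5 ≥ 8
  y2 + 3y3 + 4y4 + 2y5 ≥ -3
  y1, y2, y3, y4, y5 ≥ 0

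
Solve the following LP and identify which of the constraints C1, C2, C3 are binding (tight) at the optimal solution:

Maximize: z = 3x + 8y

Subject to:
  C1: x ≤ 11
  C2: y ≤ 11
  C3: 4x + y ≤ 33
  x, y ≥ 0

At x = 5.5, y = 11, compute slack b - a·x for each constraint:
  C1: 11 − 5.5 = 5.5  (slack)
  C2: 11 − 11 = 0  (binding)
  C3: 33 − 33 = 0  (binding)

Optimal: x = 5.5, y = 11
Binding: C2, C3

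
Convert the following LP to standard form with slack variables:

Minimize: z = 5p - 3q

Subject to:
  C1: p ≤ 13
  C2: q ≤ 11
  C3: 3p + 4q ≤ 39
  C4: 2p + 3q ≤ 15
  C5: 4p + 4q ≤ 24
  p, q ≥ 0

min z = 5p - 3q

s.t.
  p + s1 = 13
  q + s2 = 11
  3p + 4q + s3 = 39
  2p + 3q + s4 = 15
  4p + 4q + s5 = 24
  p, q, s1, s2, s3, s4, s5 ≥ 0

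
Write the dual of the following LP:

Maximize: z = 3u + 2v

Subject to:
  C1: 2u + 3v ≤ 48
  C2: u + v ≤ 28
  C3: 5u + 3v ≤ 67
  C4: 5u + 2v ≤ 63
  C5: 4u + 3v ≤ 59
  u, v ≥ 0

Primal max cᵀx s.t. Ax ≤ b, x ≥ 0  →  Dual min bᵀy s.t. Aᵀy ≥ c, y ≥ 0.

Minimize: z = 48y1 + 28y2 + 67y3 + 63y4 + 59y5

Subject to:
  2y1 + y2 + 5y3 + 5y4 + 4y5 ≥ 3
  3y1 + y2 + 3y3 + 2y4 + 3y5 ≥ 2
  y1, y2, y3, y4, y5 ≥ 0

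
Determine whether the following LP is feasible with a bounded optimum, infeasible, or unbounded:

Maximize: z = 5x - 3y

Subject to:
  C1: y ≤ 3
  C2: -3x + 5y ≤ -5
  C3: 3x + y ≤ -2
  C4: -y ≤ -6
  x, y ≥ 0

Infeasible (no feasible solution exists)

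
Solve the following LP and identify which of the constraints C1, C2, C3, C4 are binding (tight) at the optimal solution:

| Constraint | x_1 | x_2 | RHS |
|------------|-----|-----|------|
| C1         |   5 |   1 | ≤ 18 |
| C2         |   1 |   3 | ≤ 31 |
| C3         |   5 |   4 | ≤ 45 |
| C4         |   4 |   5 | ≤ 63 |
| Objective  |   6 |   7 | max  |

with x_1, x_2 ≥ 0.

At x_1 = 1, x_2 = 10, compute slack b - a·x for each constraint:
  C1: 18 − 15 = 3  (slack)
  C2: 31 − 31 = 0  (binding)
  C3: 45 − 45 = 0  (binding)
  C4: 63 − 54 = 9  (slack)

Optimal: x_1 = 1, x_2 = 10
Binding: C2, C3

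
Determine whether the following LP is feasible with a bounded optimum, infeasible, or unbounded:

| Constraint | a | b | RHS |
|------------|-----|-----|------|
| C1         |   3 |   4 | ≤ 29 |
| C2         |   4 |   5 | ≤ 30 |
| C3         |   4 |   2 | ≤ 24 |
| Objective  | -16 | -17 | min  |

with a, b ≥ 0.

Feasible with a bounded optimal solution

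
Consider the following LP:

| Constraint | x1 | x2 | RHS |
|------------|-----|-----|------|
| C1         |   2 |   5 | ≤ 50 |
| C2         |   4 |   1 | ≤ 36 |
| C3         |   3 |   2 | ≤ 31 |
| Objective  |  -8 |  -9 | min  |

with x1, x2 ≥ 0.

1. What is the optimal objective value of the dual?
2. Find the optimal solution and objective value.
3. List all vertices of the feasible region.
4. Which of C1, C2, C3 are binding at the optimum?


1. -112
2. x1 = 5, x2 = 8, z = -112
3. (0, 0), (9, 0), (8.2, 3.2), (5, 8), (0, 10)
4. C1, C3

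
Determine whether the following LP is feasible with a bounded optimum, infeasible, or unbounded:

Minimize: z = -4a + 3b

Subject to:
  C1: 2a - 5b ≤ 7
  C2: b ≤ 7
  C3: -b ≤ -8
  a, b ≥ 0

Infeasible (no feasible solution exists)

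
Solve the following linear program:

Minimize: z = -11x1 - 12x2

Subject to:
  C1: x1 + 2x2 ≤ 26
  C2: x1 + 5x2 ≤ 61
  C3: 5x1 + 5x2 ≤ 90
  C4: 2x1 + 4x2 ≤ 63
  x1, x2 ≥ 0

Evaluate the objective at each vertex of the feasible region:
  z(0, 0) = 0
  z(18, 0) = -198
  z(10, 8) = -206  ←
  z(2.667, 11.67) = -169.3
  z(0, 12.2) = -146.4
The minimum is at x1 = 10, x2 = 8.

x1 = 10, x2 = 8, z = -206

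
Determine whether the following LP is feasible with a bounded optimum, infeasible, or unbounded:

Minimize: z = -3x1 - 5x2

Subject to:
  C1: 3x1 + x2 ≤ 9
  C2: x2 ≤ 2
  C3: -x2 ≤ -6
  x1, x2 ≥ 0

Infeasible (no feasible solution exists)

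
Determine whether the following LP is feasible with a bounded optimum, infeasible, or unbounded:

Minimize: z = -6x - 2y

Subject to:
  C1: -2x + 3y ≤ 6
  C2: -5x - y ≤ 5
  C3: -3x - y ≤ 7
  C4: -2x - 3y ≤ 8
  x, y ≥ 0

Unbounded (objective can decrease without bound)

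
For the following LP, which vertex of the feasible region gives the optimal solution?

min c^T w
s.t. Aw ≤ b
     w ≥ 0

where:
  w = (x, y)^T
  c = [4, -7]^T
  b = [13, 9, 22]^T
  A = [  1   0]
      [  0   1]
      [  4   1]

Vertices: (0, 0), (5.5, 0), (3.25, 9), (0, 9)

Evaluate the objective at each vertex of the feasible region:
  z(0, 0) = 0
  z(5.5, 0) = 22
  z(3.25, 9) = -50
  z(0, 9) = -63  ←
The minimum is at x = 0, y = 9.

(0, 9)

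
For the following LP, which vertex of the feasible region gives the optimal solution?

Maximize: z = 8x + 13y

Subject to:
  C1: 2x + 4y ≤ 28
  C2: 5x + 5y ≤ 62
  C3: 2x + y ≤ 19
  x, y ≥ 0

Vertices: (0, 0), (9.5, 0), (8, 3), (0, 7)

Evaluate the objective at each vertex of the feasible region:
  z(0, 0) = 0
  z(9.5, 0) = 76
  z(8, 3) = 103  ←
  z(0, 7) = 91
The maximum is at x = 8, y = 3.

(8, 3)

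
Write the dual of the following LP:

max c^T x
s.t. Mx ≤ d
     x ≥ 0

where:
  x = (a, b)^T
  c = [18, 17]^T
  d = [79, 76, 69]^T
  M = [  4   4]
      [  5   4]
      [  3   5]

Primal max cᵀx s.t. Ax ≤ b, x ≥ 0  →  Dual min bᵀy s.t. Aᵀy ≥ c, y ≥ 0.

Minimize: z = 79y1 + 76y2 + 69y3

Subject to:
  4y1 + 5y2 + 3y3 ≥ 18
  4y1 + 4y2 + 5y3 ≥ 17
  y1, y2, y3 ≥ 0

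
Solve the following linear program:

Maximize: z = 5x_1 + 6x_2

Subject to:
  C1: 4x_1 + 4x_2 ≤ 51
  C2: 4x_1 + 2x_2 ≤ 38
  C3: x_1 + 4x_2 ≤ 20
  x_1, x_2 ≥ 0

Evaluate the objective at each vertex of the feasible region:
  z(0, 0) = 0
  z(9.5, 0) = 47.5
  z(8, 3) = 58  ←
  z(0, 5) = 30
The maximum is at x_1 = 8, x_2 = 3.

x_1 = 8, x_2 = 3, z = 58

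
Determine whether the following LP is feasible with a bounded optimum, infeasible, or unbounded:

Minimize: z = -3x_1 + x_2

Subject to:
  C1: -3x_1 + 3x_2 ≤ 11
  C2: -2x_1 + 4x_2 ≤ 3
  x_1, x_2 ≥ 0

Unbounded (objective can decrease without bound)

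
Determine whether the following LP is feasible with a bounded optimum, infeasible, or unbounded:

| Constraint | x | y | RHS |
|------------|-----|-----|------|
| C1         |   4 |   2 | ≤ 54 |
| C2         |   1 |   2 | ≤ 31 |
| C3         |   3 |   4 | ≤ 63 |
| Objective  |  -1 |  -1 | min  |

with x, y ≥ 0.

Feasible with a bounded optimal solution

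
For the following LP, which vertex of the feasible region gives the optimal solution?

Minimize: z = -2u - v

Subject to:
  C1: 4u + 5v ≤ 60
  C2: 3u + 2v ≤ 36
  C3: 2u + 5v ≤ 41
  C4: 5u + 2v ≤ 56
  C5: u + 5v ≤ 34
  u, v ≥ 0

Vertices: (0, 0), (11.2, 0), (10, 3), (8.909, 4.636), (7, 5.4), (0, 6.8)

Evaluate the objective at each vertex of the feasible region:
  z(0, 0) = 0
  z(11.2, 0) = -22.4
  z(10, 3) = -23  ←
  z(8.909, 4.636) = -22.45
  z(7, 5.4) = -19.4
  z(0, 6.8) = -6.8
The minimum is at u = 10, v = 3.

(10, 3)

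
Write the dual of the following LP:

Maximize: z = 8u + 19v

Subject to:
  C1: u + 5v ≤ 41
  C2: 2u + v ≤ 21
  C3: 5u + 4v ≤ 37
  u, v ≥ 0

Primal max cᵀx s.t. Ax ≤ b, x ≥ 0  →  Dual min bᵀy s.t. Aᵀy ≥ c, y ≥ 0.

Minimize: z = 41y1 + 21y2 + 37y3

Subject to:
  y1 + 2y2 + 5y3 ≥ 8
  5y1 + y2 + 4y3 ≥ 19
  y1, y2, y3 ≥ 0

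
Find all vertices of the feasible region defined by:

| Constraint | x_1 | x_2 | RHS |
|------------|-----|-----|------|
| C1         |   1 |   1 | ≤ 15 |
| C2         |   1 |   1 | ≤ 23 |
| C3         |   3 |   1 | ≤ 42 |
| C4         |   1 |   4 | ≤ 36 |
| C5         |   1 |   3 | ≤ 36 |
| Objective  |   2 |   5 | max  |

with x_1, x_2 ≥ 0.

(0, 0), (14, 0), (13.5, 1.5), (8, 7), (0, 9)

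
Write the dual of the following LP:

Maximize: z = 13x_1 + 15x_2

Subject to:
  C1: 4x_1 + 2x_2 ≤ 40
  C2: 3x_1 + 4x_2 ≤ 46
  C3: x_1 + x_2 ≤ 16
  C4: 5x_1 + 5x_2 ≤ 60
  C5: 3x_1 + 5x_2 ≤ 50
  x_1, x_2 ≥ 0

Primal max cᵀx s.t. Ax ≤ b, x ≥ 0  →  Dual min bᵀy s.t. Aᵀy ≥ c, y ≥ 0.

Minimize: z = 40y1 + 46y2 + 16y3 + 60y4 + 50y5

Subject to:
  4y1 + 3y2 + y3 + 5y4 + 3y5 ≥ 13
  2y1 + 4y2 + y3 + 5y4 + 5y5 ≥ 15
  y1, y2, y3, y4, y5 ≥ 0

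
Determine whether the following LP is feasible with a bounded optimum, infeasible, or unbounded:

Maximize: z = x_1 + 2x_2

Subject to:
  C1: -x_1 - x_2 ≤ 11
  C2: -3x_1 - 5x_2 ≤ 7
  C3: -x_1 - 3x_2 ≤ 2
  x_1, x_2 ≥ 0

Unbounded (objective can increase without bound)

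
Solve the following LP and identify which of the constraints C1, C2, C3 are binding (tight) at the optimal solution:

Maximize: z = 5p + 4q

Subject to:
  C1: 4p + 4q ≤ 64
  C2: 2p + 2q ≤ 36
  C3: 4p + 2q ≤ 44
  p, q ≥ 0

At p = 6, q = 10, compute slack b - a·x for each constraint:
  C1: 64 − 64 = 0  (binding)
  C2: 36 − 32 = 4  (slack)
  C3: 44 − 44 = 0  (binding)

Optimal: p = 6, q = 10
Binding: C1, C3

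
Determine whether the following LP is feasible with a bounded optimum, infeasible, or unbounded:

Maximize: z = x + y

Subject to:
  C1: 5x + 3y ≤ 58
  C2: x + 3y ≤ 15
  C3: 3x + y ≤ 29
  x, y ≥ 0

Feasible with a bounded optimal solution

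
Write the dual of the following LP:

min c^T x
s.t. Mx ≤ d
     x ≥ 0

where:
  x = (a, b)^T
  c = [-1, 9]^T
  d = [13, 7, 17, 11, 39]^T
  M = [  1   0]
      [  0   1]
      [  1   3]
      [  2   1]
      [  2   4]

Primal min cᵀx s.t. Ax ≤ b, x ≥ 0  →  Dual max −bᵀy s.t. Aᵀy ≥ −c, y ≥ 0.

Maximize: z = -13y1 - 7y2 - 17y3 - 11y4 - 39y5

Subject to:
  y1 + y3 + 2y4 + 2y5 ≥ 1
  y2 + 3y3 + y4 + 4y5 ≥ -9
  y1, y2, y3, y4, y5 ≥ 0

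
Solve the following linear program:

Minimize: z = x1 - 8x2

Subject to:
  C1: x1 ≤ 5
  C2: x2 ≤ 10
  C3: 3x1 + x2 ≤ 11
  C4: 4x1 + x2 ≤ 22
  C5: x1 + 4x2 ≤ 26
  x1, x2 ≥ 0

Evaluate the objective at each vertex of the feasible region:
  z(0, 0) = 0
  z(3.667, 0) = 3.667
  z(1.636, 6.091) = -47.09
  z(0, 6.5) = -52  ←
The minimum is at x1 = 0, x2 = 6.5.

x1 = 0, x2 = 6.5, z = -52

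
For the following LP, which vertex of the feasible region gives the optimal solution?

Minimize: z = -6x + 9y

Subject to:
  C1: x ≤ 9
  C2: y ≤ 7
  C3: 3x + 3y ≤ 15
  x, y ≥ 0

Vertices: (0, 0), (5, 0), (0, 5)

Evaluate the objective at each vertex of the feasible region:
  z(0, 0) = 0
  z(5, 0) = -30  ←
  z(0, 5) = 45
The minimum is at x = 5, y = 0.

(5, 0)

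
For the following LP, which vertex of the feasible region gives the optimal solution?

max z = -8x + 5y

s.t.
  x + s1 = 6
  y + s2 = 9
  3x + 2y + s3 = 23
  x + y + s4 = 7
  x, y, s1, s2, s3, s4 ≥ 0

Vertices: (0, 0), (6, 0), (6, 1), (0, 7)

Evaluate the objective at each vertex of the feasible region:
  z(0, 0) = 0
  z(6, 0) = -48
  z(6, 1) = -43
  z(0, 7) = 35  ←
The maximum is at x = 0, y = 7.

(0, 7)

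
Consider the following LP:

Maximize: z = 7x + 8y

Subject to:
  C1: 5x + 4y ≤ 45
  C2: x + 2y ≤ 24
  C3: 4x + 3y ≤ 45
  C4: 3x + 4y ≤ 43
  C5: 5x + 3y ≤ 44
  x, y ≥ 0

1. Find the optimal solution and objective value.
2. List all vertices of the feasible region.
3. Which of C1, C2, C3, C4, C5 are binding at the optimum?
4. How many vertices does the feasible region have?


1. x = 1, y = 10, z = 87
2. (0, 0), (8.8, 0), (8.2, 1), (1, 10), (0, 10.75)
3. C1, C4
4. 5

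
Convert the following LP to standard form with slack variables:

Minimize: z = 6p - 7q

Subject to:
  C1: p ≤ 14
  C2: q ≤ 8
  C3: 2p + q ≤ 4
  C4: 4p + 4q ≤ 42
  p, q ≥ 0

min z = 6p - 7q

s.t.
  p + s1 = 14
  q + s2 = 8
  2p + q + s3 = 4
  4p + 4q + s4 = 42
  p, q, s1, s2, s3, s4 ≥ 0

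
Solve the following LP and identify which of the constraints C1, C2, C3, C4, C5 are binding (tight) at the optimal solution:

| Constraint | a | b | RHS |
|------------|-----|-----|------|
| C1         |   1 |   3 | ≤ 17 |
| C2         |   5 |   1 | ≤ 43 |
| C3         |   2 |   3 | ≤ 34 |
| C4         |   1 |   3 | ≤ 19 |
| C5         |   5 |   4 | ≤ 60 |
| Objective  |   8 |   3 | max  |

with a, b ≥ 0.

At a = 8, b = 3, compute slack b - a·x for each constraint:
  C1: 17 − 17 = 0  (binding)
  C2: 43 − 43 = 0  (binding)
  C3: 34 − 25 = 9  (slack)
  C4: 19 − 17 = 2  (slack)
  C5: 60 − 52 = 8  (slack)

Optimal: a = 8, b = 3
Binding: C1, C2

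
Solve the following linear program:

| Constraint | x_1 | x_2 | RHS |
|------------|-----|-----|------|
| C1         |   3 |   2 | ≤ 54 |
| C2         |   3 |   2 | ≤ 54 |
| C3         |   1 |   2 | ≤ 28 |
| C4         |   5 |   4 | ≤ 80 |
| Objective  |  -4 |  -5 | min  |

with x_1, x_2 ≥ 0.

Evaluate the objective at each vertex of the feasible region:
  z(0, 0) = 0
  z(16, 0) = -64
  z(8, 10) = -82  ←
  z(0, 14) = -70
The minimum is at x_1 = 8, x_2 = 10.

x_1 = 8, x_2 = 10, z = -82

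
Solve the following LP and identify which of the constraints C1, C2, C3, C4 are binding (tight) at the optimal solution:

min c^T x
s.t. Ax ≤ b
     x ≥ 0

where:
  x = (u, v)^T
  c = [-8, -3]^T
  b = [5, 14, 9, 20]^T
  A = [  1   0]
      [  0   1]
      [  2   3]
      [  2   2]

At u = 4.5, v = 0, compute slack b - a·x for each constraint:
  C1: 5 − 4.5 = 0.5  (slack)
  C2: 14 − 0 = 14  (slack)
  C3: 9 − 9 = 0  (binding)
  C4: 20 − 9 = 11  (slack)

Optimal: u = 4.5, v = 0
Binding: C3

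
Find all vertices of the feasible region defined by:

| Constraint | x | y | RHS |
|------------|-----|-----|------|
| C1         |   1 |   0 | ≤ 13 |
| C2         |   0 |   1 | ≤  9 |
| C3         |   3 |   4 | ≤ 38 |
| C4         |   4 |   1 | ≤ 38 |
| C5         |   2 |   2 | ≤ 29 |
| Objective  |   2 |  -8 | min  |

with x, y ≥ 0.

(0, 0), (9.5, 0), (8.769, 2.923), (0.6667, 9), (0, 9)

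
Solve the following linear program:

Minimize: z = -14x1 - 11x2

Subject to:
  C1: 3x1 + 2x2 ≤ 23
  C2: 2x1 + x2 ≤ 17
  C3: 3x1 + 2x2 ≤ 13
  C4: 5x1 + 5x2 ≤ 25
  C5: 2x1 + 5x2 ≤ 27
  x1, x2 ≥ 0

Evaluate the objective at each vertex of the feasible region:
  z(0, 0) = 0
  z(4.333, 0) = -60.67
  z(3, 2) = -64  ←
  z(0, 5) = -55
The minimum is at x1 = 3, x2 = 2.

x1 = 3, x2 = 2, z = -64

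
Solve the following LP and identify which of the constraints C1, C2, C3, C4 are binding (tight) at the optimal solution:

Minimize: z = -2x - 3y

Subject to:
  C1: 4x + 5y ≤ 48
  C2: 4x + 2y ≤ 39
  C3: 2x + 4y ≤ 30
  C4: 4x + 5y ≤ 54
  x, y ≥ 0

At x = 7, y = 4, compute slack b - a·x for each constraint:
  C1: 48 − 48 = 0  (binding)
  C2: 39 − 36 = 3  (slack)
  C3: 30 − 30 = 0  (binding)
  C4: 54 − 48 = 6  (slack)

Optimal: x = 7, y = 4
Binding: C1, C3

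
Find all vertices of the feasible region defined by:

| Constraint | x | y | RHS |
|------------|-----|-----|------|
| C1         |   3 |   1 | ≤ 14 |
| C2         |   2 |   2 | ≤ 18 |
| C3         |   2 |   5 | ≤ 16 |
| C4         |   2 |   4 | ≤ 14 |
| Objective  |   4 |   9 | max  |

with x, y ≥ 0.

(0, 0), (4.667, 0), (4.2, 1.4), (3, 2), (0, 3.2)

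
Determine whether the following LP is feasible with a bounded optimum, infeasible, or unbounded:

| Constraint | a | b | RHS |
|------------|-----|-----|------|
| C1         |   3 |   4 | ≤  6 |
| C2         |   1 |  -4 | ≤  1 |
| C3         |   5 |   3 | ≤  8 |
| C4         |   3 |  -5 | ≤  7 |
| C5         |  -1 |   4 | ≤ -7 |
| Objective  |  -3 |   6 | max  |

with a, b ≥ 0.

Infeasible (no feasible solution exists)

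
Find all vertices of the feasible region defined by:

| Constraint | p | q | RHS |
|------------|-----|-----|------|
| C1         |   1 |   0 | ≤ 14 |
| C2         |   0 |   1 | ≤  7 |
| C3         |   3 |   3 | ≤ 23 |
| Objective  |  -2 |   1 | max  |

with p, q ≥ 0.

(0, 0), (7.667, 0), (0.6667, 7), (0, 7)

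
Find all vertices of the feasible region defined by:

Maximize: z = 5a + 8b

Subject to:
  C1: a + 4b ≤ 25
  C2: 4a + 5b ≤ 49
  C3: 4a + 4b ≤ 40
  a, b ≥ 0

(0, 0), (10, 0), (5, 5), (0, 6.25)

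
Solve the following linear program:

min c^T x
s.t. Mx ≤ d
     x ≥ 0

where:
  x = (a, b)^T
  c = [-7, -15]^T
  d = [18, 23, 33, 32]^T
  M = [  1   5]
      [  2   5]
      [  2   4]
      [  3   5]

Evaluate the objective at each vertex of the feasible region:
  z(0, 0) = 0
  z(10.67, 0) = -74.67
  z(9, 1) = -78  ←
  z(5, 2.6) = -74
  z(0, 3.6) = -54
The minimum is at a = 9, b = 1.

a = 9, b = 1, z = -78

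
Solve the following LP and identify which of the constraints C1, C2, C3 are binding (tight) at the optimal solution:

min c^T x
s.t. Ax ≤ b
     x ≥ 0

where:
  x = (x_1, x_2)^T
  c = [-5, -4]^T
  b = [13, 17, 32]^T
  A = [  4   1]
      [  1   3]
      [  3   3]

At x_1 = 2, x_2 = 5, compute slack b - a·x for each constraint:
  C1: 13 − 13 = 0  (binding)
  C2: 17 − 17 = 0  (binding)
  C3: 32 − 21 = 11  (slack)

Optimal: x_1 = 2, x_2 = 5
Binding: C1, C2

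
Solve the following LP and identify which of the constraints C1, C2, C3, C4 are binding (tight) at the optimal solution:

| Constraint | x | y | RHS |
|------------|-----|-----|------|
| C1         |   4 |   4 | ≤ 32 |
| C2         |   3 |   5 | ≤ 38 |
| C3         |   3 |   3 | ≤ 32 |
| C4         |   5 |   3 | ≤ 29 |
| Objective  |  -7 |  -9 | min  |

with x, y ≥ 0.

At x = 1, y = 7, compute slack b - a·x for each constraint:
  C1: 32 − 32 = 0  (binding)
  C2: 38 − 38 = 0  (binding)
  C3: 32 − 24 = 8  (slack)
  C4: 29 − 26 = 3  (slack)

Optimal: x = 1, y = 7
Binding: C1, C2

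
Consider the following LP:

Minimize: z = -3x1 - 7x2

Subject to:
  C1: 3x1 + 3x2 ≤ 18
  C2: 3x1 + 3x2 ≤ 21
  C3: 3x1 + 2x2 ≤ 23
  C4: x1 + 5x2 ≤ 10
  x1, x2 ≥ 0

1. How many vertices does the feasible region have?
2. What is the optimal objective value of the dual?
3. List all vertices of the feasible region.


1. 4
2. -22
3. (0, 0), (6, 0), (5, 1), (0, 2)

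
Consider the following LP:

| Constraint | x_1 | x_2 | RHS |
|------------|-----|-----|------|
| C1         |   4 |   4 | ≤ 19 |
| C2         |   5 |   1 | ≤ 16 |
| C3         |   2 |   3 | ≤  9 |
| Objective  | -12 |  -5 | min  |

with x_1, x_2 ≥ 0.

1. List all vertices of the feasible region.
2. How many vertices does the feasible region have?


1. (0, 0), (3.2, 0), (3, 1), (0, 3)
2. 4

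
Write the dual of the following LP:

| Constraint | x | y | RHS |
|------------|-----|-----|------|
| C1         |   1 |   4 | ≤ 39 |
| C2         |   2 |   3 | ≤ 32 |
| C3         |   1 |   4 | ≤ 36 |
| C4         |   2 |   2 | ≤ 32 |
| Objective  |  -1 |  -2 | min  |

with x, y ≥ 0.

Primal min cᵀx s.t. Ax ≤ b, x ≥ 0  →  Dual max −bᵀy s.t. Aᵀy ≥ −c, y ≥ 0.

Maximize: z = -39y1 - 32y2 - 36y3 - 32y4

Subject to:
  y1 + 2y2 + y3 + 2y4 ≥ 1
  4y1 + 3y2 + 4y3 + 2y4 ≥ 2
  y1, y2, y3, y4 ≥ 0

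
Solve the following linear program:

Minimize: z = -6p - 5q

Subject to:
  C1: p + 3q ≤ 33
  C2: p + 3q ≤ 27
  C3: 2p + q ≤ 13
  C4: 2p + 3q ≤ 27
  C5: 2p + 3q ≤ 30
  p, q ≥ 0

Evaluate the objective at each vertex of the feasible region:
  z(0, 0) = 0
  z(6.5, 0) = -39
  z(3, 7) = -53  ←
  z(0, 9) = -45
The minimum is at p = 3, q = 7.

p = 3, q = 7, z = -53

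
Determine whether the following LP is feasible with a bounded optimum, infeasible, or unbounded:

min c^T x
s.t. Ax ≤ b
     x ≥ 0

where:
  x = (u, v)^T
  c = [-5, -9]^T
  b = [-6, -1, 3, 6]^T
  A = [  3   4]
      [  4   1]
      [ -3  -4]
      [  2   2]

Infeasible (no feasible solution exists)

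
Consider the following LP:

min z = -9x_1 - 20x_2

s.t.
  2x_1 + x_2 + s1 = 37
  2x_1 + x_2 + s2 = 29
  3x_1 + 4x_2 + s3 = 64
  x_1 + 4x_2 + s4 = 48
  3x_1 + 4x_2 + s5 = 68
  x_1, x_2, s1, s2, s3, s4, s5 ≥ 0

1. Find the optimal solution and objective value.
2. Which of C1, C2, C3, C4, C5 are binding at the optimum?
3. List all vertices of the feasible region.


1. x_1 = 8, x_2 = 10, z = -272
2. C3, C4
3. (0, 0), (14.5, 0), (10.4, 8.2), (8, 10), (0, 12)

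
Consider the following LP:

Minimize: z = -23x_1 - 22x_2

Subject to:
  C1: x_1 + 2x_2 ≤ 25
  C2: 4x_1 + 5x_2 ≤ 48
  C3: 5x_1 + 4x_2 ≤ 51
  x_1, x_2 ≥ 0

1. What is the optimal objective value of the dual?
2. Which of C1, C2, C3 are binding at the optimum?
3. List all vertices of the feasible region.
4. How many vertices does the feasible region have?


1. -249
2. C2, C3
3. (0, 0), (10.2, 0), (7, 4), (0, 9.6)
4. 4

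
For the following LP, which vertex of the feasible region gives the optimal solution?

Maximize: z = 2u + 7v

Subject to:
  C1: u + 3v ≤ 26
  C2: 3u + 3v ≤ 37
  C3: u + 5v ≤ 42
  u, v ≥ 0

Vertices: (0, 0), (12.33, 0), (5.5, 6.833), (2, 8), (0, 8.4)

Evaluate the objective at each vertex of the feasible region:
  z(0, 0) = 0
  z(12.33, 0) = 24.67
  z(5.5, 6.833) = 58.83
  z(2, 8) = 60  ←
  z(0, 8.4) = 58.8
The maximum is at u = 2, v = 8.

(2, 8)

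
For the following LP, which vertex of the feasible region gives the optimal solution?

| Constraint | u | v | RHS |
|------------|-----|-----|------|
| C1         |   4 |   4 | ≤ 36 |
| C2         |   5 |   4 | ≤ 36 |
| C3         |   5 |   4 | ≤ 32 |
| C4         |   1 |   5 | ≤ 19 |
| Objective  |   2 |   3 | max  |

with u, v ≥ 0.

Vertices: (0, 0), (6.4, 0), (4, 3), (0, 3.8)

Evaluate the objective at each vertex of the feasible region:
  z(0, 0) = 0
  z(6.4, 0) = 12.8
  z(4, 3) = 17  ←
  z(0, 3.8) = 11.4
The maximum is at u = 4, v = 3.

(4, 3)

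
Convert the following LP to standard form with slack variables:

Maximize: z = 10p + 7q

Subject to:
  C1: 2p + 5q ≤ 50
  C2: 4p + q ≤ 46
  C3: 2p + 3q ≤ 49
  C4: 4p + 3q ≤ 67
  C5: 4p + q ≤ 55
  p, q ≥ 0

max z = 10p + 7q

s.t.
  2p + 5q + s1 = 50
  4p + q + s2 = 46
  2p + 3q + s3 = 49
  4p + 3q + s4 = 67
  4p + q + s5 = 55
  p, q, s1, s2, s3, s4, s5 ≥ 0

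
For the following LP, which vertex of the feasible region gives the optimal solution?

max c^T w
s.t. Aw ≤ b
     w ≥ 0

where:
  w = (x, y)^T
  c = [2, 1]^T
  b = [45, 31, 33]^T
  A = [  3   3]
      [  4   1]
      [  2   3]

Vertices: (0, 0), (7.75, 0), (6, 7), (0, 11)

Evaluate the objective at each vertex of the feasible region:
  z(0, 0) = 0
  z(7.75, 0) = 15.5
  z(6, 7) = 19  ←
  z(0, 11) = 11
The maximum is at x = 6, y = 7.

(6, 7)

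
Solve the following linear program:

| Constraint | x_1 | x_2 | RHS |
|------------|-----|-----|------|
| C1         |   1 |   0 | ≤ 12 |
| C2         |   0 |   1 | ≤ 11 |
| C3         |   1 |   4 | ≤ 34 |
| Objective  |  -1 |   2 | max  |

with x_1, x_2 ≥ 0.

Evaluate the objective at each vertex of the feasible region:
  z(0, 0) = 0
  z(12, 0) = -12
  z(12, 5.5) = -1
  z(0, 8.5) = 17  ←
The maximum is at x_1 = 0, x_2 = 8.5.

x_1 = 0, x_2 = 8.5, z = 17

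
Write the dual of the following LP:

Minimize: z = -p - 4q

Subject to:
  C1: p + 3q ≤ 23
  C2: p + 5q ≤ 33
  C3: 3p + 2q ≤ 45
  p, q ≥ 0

Primal min cᵀx s.t. Ax ≤ b, x ≥ 0  →  Dual max −bᵀy s.t. Aᵀy ≥ −c, y ≥ 0.

Maximize: z = -23y1 - 33y2 - 45y3

Subject to:
  y1 + y2 + 3y3 ≥ 1
  3y1 + 5y2 + 2y3 ≥ 4
  y1, y2, y3 ≥ 0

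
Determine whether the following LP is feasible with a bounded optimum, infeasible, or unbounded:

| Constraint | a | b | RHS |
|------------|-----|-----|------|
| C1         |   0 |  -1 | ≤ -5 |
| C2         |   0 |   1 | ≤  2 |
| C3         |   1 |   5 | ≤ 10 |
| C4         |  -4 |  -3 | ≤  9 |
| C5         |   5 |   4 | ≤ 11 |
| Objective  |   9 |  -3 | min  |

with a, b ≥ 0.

Infeasible (no feasible solution exists)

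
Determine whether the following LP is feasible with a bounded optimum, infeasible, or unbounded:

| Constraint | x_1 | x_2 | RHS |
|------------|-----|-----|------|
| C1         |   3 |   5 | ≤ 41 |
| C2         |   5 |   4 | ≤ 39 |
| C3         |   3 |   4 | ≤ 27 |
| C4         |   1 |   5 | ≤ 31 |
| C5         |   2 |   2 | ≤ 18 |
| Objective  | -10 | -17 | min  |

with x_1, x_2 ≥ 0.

Feasible with a bounded optimal solution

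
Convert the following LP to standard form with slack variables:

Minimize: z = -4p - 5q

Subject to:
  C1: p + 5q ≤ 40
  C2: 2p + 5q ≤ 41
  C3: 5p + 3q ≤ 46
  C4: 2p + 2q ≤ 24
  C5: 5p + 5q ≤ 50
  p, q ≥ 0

min z = -4p - 5q

s.t.
  p + 5q + s1 = 40
  2p + 5q + s2 = 41
  5p + 3q + s3 = 46
  2p + 2q + s4 = 24
  5p + 5q + s5 = 50
  p, q, s1, s2, s3, s4, s5 ≥ 0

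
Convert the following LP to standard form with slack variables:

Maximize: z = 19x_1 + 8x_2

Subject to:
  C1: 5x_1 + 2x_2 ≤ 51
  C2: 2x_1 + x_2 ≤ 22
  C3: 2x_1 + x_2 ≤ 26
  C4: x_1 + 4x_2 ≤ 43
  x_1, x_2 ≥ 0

max z = 19x_1 + 8x_2

s.t.
  5x_1 + 2x_2 + s1 = 51
  2x_1 + x_2 + s2 = 22
  2x_1 + x_2 + s3 = 26
  x_1 + 4x_2 + s4 = 43
  x_1, x_2, s1, s2, s3, s4 ≥ 0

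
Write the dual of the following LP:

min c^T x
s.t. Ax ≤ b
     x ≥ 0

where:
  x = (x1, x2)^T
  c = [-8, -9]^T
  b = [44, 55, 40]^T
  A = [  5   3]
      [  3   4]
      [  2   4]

Primal min cᵀx s.t. Ax ≤ b, x ≥ 0  →  Dual max −bᵀy s.t. Aᵀy ≥ −c, y ≥ 0.

Maximize: z = -44y1 - 55y2 - 40y3

Subject to:
  5y1 + 3y2 + 2y3 ≥ 8
  3y1 + 4y2 + 4y3 ≥ 9
  y1, y2, y3 ≥ 0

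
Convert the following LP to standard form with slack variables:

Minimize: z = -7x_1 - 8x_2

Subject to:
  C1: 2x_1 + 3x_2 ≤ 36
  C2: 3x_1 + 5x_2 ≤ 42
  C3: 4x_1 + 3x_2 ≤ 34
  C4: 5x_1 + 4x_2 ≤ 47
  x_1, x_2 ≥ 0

min z = -7x_1 - 8x_2

s.t.
  2x_1 + 3x_2 + s1 = 36
  3x_1 + 5x_2 + s2 = 42
  4x_1 + 3x_2 + s3 = 34
  5x_1 + 4x_2 + s4 = 47
  x_1, x_2, s1, s2, s3, s4 ≥ 0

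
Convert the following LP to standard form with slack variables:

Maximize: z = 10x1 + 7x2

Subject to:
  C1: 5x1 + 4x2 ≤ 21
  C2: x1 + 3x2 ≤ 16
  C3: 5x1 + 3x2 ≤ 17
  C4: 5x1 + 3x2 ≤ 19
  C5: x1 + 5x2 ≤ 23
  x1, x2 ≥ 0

max z = 10x1 + 7x2

s.t.
  5x1 + 4x2 + s1 = 21
  x1 + 3x2 + s2 = 16
  5x1 + 3x2 + s3 = 17
  5x1 + 3x2 + s4 = 19
  x1 + 5x2 + s5 = 23
  x1, x2, s1, s2, s3, s4, s5 ≥ 0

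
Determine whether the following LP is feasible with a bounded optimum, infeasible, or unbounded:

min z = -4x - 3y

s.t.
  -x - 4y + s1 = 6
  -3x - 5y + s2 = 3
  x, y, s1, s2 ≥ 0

Unbounded (objective can decrease without bound)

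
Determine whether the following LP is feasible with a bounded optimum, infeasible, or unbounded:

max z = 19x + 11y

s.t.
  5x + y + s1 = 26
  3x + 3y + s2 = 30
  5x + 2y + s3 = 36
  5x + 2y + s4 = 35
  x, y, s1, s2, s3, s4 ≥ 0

Feasible with a bounded optimal solution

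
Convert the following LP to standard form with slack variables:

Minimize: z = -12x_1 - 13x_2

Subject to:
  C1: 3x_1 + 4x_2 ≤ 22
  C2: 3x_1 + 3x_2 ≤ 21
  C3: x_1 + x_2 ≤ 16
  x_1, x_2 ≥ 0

min z = -12x_1 - 13x_2

s.t.
  3x_1 + 4x_2 + s1 = 22
  3x_1 + 3x_2 + s2 = 21
  x_1 + x_2 + s3 = 16
  x_1, x_2, s1, s2, s3 ≥ 0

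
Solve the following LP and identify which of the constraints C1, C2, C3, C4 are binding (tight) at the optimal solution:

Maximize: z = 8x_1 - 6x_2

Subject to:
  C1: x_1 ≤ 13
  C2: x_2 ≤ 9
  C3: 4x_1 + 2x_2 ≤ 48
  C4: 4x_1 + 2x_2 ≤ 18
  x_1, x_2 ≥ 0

At x_1 = 4.5, x_2 = 0, compute slack b - a·x for each constraint:
  C1: 13 − 4.5 = 8.5  (slack)
  C2: 9 − 0 = 9  (slack)
  C3: 48 − 18 = 30  (slack)
  C4: 18 − 18 = 0  (binding)

Optimal: x_1 = 4.5, x_2 = 0
Binding: C4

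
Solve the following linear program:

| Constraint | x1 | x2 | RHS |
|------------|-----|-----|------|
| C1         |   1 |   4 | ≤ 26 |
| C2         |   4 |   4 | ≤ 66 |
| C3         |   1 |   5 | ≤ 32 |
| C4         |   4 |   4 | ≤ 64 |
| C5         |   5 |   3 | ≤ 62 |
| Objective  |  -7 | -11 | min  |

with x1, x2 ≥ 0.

Evaluate the objective at each vertex of the feasible region:
  z(0, 0) = 0
  z(12.4, 0) = -86.8
  z(10, 4) = -114  ←
  z(2, 6) = -80
  z(0, 6.4) = -70.4
The minimum is at x1 = 10, x2 = 4.

x1 = 10, x2 = 4, z = -114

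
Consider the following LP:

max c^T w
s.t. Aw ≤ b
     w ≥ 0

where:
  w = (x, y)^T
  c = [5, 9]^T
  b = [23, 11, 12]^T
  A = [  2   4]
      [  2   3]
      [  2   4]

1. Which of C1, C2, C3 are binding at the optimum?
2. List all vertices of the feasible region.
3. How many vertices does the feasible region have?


1. C2, C3
2. (0, 0), (5.5, 0), (4, 1), (0, 3)
3. 4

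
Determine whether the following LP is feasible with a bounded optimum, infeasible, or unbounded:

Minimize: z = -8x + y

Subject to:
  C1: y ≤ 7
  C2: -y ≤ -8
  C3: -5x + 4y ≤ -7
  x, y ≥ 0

Infeasible (no feasible solution exists)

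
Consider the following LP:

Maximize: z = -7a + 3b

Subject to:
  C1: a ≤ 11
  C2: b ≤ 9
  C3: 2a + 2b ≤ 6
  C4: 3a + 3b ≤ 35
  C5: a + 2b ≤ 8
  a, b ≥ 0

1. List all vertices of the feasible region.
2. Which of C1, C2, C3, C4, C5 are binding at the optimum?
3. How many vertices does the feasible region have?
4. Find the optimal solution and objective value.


1. (0, 0), (3, 0), (0, 3)
2. C3
3. 3
4. a = 0, b = 3, z = 9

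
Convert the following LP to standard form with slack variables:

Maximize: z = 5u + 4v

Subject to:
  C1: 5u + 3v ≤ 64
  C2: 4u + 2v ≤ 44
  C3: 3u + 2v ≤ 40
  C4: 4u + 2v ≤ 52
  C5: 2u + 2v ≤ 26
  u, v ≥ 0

max z = 5u + 4v

s.t.
  5u + 3v + s1 = 64
  4u + 2v + s2 = 44
  3u + 2v + s3 = 40
  4u + 2v + s4 = 52
  2u + 2v + s5 = 26
  u, v, s1, s2, s3, s4, s5 ≥ 0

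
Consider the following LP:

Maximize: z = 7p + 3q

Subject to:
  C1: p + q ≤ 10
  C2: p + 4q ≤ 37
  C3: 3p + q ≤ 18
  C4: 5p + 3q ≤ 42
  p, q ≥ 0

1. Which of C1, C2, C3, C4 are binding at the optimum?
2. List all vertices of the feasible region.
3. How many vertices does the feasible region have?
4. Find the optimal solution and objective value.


1. C1, C3
2. (0, 0), (6, 0), (4, 6), (1, 9), (0, 9.25)
3. 5
4. p = 4, q = 6, z = 46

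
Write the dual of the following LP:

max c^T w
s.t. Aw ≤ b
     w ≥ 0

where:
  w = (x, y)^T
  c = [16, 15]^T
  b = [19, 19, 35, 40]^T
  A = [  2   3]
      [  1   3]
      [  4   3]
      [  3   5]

Primal max cᵀx s.t. Ax ≤ b, x ≥ 0  →  Dual min bᵀy s.t. Aᵀy ≥ c, y ≥ 0.

Minimize: z = 19y1 + 19y2 + 35y3 + 40y4

Subject to:
  2y1 + y2 + 4y3 + 3y4 ≥ 16
  3y1 + 3y2 + 3y3 + 5y4 ≥ 15
  y1, y2, y3, y4 ≥ 0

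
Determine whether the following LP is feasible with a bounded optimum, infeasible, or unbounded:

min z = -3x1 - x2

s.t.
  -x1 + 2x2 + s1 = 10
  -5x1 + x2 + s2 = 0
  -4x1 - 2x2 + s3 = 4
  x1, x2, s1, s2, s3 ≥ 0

Unbounded (objective can decrease without bound)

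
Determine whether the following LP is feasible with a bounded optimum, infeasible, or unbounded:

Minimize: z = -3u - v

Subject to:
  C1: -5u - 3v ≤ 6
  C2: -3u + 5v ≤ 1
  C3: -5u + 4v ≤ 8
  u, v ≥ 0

Unbounded (objective can decrease without bound)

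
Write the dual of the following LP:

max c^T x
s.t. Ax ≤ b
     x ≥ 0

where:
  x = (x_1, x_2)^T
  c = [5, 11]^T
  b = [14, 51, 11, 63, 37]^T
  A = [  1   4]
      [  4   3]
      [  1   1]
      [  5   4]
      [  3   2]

Primal max cᵀx s.t. Ax ≤ b, x ≥ 0  →  Dual min bᵀy s.t. Aᵀy ≥ c, y ≥ 0.

Minimize: z = 14y1 + 51y2 + 11y3 + 63y4 + 37y5

Subject to:
  y1 + 4y2 + y3 + 5y4 + 3y5 ≥ 5
  4y1 + 3y2 + y3 + 4y4 + 2y5 ≥ 11
  y1, y2, y3, y4, y5 ≥ 0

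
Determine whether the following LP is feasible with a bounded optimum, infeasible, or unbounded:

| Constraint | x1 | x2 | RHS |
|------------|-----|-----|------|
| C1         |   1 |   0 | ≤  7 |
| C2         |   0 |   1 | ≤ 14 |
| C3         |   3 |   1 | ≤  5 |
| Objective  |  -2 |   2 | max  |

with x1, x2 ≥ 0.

Feasible with a bounded optimal solution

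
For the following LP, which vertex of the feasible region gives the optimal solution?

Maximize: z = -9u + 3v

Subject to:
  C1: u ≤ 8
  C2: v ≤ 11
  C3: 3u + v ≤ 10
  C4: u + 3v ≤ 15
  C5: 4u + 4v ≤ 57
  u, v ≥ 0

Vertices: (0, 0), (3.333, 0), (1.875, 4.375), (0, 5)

Evaluate the objective at each vertex of the feasible region:
  z(0, 0) = 0
  z(3.333, 0) = -30
  z(1.875, 4.375) = -3.75
  z(0, 5) = 15  ←
The maximum is at u = 0, v = 5.

(0, 5)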